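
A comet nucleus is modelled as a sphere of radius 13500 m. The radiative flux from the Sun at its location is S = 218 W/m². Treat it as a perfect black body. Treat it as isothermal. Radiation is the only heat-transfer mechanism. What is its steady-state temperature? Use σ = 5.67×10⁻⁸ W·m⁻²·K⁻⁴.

At equilibrium, absorbed power = emitted power.
Absorbing cross-section = πr² = 5.726×10⁸ m²; emitting surface = 4πr² = 2.290×10⁹ m² (ratio 4).
S·A_cross = εσ·A_surf·T⁴  ⇒  T⁴ = S/(4σ).
T⁴ = 1.00·218/(4·5.67×10⁻⁸) = 9.612×10⁸ K⁴.
T = (9.612×10⁸)^(1/4).

T ≈ 176 K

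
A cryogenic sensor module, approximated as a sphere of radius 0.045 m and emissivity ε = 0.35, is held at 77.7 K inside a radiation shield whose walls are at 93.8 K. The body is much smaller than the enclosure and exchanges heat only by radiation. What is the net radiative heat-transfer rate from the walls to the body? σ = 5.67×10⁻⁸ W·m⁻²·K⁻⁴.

For a small grey body in a large enclosure: P_net = εσA(T_body⁴ − T_wall⁴).
A = 4πr² = 0.02545 m²; T_body⁴ − T_wall⁴ = 3.645×10⁷ − 7.741×10⁷ = -4.096×10⁷ K⁴.
|P_net| = 0.35·5.67×10⁻⁸·0.02545·4.096×10⁷.

P_net ≈ 0.0207 W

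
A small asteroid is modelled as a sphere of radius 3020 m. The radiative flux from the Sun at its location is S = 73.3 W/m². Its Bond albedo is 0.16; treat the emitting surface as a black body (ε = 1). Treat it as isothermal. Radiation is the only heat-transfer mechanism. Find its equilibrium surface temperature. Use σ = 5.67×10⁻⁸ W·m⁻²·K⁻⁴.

T ≈ 128 K

At equilibrium, absorbed power = emitted power.
Absorbing cross-section = πr² = 2.865×10⁷ m²; emitting surface = 4πr² = 1.146×10⁸ m² (ratio 4).
(1−a)S·A_cross = εσ·A_surf·T⁴  ⇒  T⁴ = (1−a)S/(4σ).
T⁴ = 0.840·73.3/(4·5.67×10⁻⁸) = 2.715×10⁸ K⁴.
T = (2.715×10⁸)^(1/4).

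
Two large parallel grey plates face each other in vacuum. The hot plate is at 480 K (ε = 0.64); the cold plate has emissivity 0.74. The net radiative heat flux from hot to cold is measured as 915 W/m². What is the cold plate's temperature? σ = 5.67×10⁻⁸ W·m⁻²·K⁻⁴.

q = σ(T₁⁴ − T₂⁴)/(1/ε₁ + 1/ε₂ − 1); denominator = 1.914.
T₂⁴ = T₁⁴ − q·(1/ε₁+1/ε₂−1)/σ = 5.308×10¹⁰ − 915·1.914/5.67×10⁻⁸
    = 2.220×10¹⁰ K⁴.

T₂ ≈ 386 K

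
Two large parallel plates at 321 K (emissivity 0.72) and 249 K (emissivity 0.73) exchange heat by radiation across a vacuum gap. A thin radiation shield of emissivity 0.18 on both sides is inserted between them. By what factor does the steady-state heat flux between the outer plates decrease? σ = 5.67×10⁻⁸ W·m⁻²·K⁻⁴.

Without shield: q₀ = σΔ(T⁴)/(1/ε₁+1/ε₂−1) with denominator 1.759.
With shield the two gaps are in series; the resistances add: (1/ε₁+1/ε_s−1)+(1/ε_s+1/ε₂−1) = 5.944+5.925 = 11.87.
Heat-flux ratio q₀/q = 11.87/1.759.

factor ≈ 6.75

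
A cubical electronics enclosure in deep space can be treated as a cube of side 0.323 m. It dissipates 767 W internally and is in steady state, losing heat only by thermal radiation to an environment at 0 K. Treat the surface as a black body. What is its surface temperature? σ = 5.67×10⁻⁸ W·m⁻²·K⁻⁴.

Steady state: internal power = radiated power, P = εσA T⁴.
Radiating area A = 6L² = 0.6260 m².
T⁴ = P/(εσA) = 767/(1.0·5.67×10⁻⁸·0.6260) = 2.161×10¹⁰ K⁴.
T = (2.161×10¹⁰)^(1/4).

T ≈ 383 K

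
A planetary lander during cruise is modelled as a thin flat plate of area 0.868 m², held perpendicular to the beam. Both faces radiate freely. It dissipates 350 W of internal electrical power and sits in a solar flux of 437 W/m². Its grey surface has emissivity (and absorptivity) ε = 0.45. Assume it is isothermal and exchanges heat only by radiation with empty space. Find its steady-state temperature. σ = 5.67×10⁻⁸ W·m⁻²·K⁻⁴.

T ≈ 329 K

At steady state, absorbed solar power + internal power = radiated power.
Absorbed: α·S·A_cross = 0.45·437·0.8680 = 170.7 W (cross-section A).
Total input = 170.7 + 350 = 520.7 W.
Radiated: εσ·A_surf·T⁴ with A_surf = 2A = 1.736 m².
T⁴ = 520.7/(0.45·5.67×10⁻⁸·1.736) = 1.176×10¹⁰ K⁴.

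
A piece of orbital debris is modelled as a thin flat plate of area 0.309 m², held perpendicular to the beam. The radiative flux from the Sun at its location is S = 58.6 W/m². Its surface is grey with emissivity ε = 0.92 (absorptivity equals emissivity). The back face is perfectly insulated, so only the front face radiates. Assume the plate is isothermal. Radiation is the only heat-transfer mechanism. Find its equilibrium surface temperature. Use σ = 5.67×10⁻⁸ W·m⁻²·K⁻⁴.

T ≈ 179 K

At equilibrium, absorbed power = emitted power.
Absorbing cross-section = A = 0.3090 m²; emitting surface = A = 0.3090 m² (ratio 1).
εS·A_cross = εσ·A_surf·T⁴  ⇒  T⁴ = S/(1σ)   (ε cancels).
T⁴ = 58.6/(1·5.67×10⁻⁸) = 1.034×10⁹ K⁴.
T = (1.034×10⁹)^(1/4).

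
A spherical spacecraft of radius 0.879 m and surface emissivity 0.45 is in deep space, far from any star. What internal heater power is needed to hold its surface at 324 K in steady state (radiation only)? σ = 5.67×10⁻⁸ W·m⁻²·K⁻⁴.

P ≈ 2730 W

P = εσ·4πr²·T⁴.
4πr² = 9.709 m²; T⁴ = 1.102×10¹⁰ K⁴.
P = 0.45·5.67×10⁻⁸·9.709·1.102×10¹⁰.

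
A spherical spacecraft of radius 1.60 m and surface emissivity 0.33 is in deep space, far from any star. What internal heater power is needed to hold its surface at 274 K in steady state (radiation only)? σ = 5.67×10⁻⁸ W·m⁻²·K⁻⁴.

P ≈ 3390 W

P = εσ·4πr²·T⁴.
4πr² = 32.17 m²; T⁴ = 5.636×10⁹ K⁴.
P = 0.33·5.67×10⁻⁸·32.17·5.636×10⁹.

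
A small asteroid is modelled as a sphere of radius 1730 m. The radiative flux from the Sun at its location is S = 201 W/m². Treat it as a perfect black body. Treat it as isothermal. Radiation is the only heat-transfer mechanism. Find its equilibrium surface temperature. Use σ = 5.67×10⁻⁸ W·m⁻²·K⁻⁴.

At equilibrium, absorbed power = emitted power.
Absorbing cross-section = πr² = 9.402×10⁶ m²; emitting surface = 4πr² = 3.761×10⁷ m² (ratio 4).
S·A_cross = εσ·A_surf·T⁴  ⇒  T⁴ = S/(4σ).
T⁴ = 1.00·201/(4·5.67×10⁻⁸) = 8.862×10⁸ K⁴.
T = (8.862×10⁸)^(1/4).

T ≈ 173 K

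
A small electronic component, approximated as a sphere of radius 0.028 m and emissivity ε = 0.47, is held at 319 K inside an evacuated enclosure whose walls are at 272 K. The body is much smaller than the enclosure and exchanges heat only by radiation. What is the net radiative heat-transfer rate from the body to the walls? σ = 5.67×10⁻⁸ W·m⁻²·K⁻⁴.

P_net ≈ 1.28 W

For a small grey body in a large enclosure: P_net = εσA(T_body⁴ − T_wall⁴).
A = 4πr² = 0.009852 m²; T_body⁴ − T_wall⁴ = 1.036×10¹⁰ − 5.474×10⁹ = 4.882×10⁹ K⁴.
|P_net| = 0.47·5.67×10⁻⁸·0.009852·4.882×10⁹.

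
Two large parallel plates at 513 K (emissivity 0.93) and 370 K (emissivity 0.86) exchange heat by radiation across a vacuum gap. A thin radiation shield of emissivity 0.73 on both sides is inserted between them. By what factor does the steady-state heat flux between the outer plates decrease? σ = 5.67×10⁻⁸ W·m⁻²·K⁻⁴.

Without shield: q₀ = σΔ(T⁴)/(1/ε₁+1/ε₂−1) with denominator 1.238.
With shield the two gaps are in series; the resistances add: (1/ε₁+1/ε_s−1)+(1/ε_s+1/ε₂−1) = 1.445+1.533 = 2.978.
Heat-flux ratio q₀/q = 2.978/1.238.

factor ≈ 2.41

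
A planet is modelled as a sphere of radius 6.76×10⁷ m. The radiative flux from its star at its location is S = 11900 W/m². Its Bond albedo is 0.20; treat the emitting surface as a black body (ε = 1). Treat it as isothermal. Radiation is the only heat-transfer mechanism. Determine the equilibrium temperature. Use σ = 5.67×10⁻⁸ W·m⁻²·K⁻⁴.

T ≈ 453 K

At equilibrium, absorbed power = emitted power.
Absorbing cross-section = πr² = 1.436×10¹⁶ m²; emitting surface = 4πr² = 5.743×10¹⁶ m² (ratio 4).
(1−a)S·A_cross = εσ·A_surf·T⁴  ⇒  T⁴ = (1−a)S/(4σ).
T⁴ = 0.800·11900/(4·5.67×10⁻⁸) = 4.198×10¹⁰ K⁴.
T = (4.198×10¹⁰)^(1/4).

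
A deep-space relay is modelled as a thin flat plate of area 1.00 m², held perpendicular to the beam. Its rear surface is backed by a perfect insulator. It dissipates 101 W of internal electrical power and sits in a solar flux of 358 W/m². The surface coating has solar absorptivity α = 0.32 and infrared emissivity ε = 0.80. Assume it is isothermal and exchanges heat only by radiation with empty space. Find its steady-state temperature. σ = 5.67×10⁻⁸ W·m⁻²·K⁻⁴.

At steady state, absorbed solar power + internal power = radiated power.
Absorbed: α·S·A_cross = 0.32·358·1.000 = 114.6 W (cross-section A).
Total input = 114.6 + 101 = 215.6 W.
Radiated: εσ·A_surf·T⁴ with A_surf = A = 1.000 m².
T⁴ = 215.6/(0.80·5.67×10⁻⁸·1.000) = 4.752×10⁹ K⁴.

T ≈ 263 K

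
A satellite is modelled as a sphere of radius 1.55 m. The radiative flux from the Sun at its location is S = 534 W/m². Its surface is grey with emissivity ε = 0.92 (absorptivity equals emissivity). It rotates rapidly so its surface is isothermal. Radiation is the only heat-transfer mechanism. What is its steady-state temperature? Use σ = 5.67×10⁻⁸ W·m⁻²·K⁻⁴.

T ≈ 220 K

At equilibrium, absorbed power = emitted power.
Absorbing cross-section = πr² = 7.548 m²; emitting surface = 4πr² = 30.19 m² (ratio 4).
εS·A_cross = εσ·A_surf·T⁴  ⇒  T⁴ = S/(4σ)   (ε cancels).
T⁴ = 534/(4·5.67×10⁻⁸) = 2.354×10⁹ K⁴.
T = (2.354×10⁹)^(1/4).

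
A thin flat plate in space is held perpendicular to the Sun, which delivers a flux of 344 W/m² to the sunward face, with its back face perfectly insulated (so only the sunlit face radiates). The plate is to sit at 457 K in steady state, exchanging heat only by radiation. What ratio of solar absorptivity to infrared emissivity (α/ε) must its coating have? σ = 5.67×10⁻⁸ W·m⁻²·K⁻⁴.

Balance: αS·A = εσ·1A·T⁴ ⇒ α/ε = σT⁴/S.
α/ε = 5.67×10⁻⁸·(457)⁴/344 = 5.67×10⁻⁸·4.362×10¹⁰/344.

α/ε ≈ 7.19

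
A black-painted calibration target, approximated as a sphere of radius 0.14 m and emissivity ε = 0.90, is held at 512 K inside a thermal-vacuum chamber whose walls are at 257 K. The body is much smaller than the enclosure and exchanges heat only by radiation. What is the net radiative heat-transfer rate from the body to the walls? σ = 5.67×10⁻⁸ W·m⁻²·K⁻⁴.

For a small grey body in a large enclosure: P_net = εσA(T_body⁴ − T_wall⁴).
A = 4πr² = 0.2463 m²; T_body⁴ − T_wall⁴ = 6.872×10¹⁰ − 4.362×10⁹ = 6.436×10¹⁰ K⁴.
|P_net| = 0.90·5.67×10⁻⁸·0.2463·6.436×10¹⁰.

P_net ≈ 809 W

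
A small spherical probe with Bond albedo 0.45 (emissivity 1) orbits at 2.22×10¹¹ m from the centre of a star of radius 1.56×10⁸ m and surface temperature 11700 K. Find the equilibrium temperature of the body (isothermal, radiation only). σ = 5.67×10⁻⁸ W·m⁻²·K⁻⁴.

T ≈ 189 K

The star's surface emits σT_*⁴; at distance d the flux is S = σT_*⁴(R_*/d)².
S = 5.67×10⁻⁸·(11700)⁴·(1.56×10⁸/2.22×10¹¹)² = 524.7 W/m².
For an isothermal sphere T⁴ = (1−a)S/(4σ) = 1.272×10⁹ K⁴.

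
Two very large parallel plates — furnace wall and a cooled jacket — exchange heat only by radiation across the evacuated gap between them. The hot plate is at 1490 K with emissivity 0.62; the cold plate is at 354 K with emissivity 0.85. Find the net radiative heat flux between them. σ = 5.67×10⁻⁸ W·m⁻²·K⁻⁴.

q ≈ 1.56×10⁵ W/m²

For two infinite grey parallel plates, q = σ(T₁⁴ − T₂⁴)/(1/ε₁ + 1/ε₂ − 1).
T₁⁴ − T₂⁴ = 4.929×10¹² − 1.570×10¹⁰ = 4.913×10¹² K⁴.
1/ε₁ + 1/ε₂ − 1 = 1.613 + 1.176 − 1 = 1.789.
q = 5.67×10⁻⁸ × 4.913×10¹² / 1.789.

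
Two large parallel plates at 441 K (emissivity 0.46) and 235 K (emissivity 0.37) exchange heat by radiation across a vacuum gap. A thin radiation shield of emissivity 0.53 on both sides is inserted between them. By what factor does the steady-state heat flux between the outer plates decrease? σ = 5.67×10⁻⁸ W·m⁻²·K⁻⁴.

Without shield: q₀ = σΔ(T⁴)/(1/ε₁+1/ε₂−1) with denominator 3.877.
With shield the two gaps are in series; the resistances add: (1/ε₁+1/ε_s−1)+(1/ε_s+1/ε₂−1) = 3.061+3.589 = 6.650.
Heat-flux ratio q₀/q = 6.650/3.877.

factor ≈ 1.72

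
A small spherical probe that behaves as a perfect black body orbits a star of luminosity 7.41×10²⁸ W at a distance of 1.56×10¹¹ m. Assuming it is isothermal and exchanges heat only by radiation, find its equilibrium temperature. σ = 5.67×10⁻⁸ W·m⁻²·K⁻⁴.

T ≈ 1020 K

First find the stellar flux at distance d: S = L/(4πd²) = 7.41×10²⁸/(4π·(1.56×10¹¹)²) = 2.423×10⁵ W/m².
For an isothermal sphere, absorbed (1−a)S·πr² = emitted σ·4πr²·T⁴, so T⁴ = (1−a)S/(4σ).
T⁴ = 1.00·2.423×10⁵/(4·5.67×10⁻⁸) = 1.068×10¹² K⁴.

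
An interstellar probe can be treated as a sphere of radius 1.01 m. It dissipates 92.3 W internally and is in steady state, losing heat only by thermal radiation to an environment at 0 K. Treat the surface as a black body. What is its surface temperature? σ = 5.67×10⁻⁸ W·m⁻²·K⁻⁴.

Steady state: internal power = radiated power, P = εσA T⁴.
Radiating area A = 4πr² = 12.82 m².
T⁴ = P/(εσA) = 92.3/(1.0·5.67×10⁻⁸·12.82) = 1.270×10⁸ K⁴.
T = (1.270×10⁸)^(1/4).

T ≈ 106 K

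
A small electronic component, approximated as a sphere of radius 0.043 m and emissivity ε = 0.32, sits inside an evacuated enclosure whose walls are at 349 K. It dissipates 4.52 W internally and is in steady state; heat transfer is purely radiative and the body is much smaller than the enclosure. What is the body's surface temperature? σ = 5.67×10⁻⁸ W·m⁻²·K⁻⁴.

For a small grey body in a large enclosure, net radiated power = εσA(T⁴ − T_w⁴).
Steady state: P = εσA(T⁴ − T_w⁴) with A = 4πr² = 0.02324 m².
T⁴ = P/(εσA) + T_w⁴ = 4.52/(0.32·5.67×10⁻⁸·0.02324) + (349)⁴
    = 1.072×10¹⁰ + 1.484×10¹⁰ = 2.556×10¹⁰ K⁴.

T ≈ 400 K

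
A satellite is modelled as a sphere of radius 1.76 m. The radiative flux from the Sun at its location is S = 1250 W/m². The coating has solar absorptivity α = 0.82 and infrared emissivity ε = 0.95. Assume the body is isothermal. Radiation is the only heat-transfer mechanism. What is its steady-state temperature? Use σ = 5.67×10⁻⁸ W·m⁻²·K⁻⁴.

T ≈ 263 K

At equilibrium, absorbed power = emitted power.
Absorbing cross-section = πr² = 9.731 m²; emitting surface = 4πr² = 38.93 m² (ratio 4).
αS·A_cross = εσ·A_surf·T⁴  ⇒  T⁴ = αS/(ε·4σ).
T⁴ = 0.820·1250/(0.95·4·5.67×10⁻⁸) = 4.757×10⁹ K⁴.
T = (4.757×10⁹)^(1/4).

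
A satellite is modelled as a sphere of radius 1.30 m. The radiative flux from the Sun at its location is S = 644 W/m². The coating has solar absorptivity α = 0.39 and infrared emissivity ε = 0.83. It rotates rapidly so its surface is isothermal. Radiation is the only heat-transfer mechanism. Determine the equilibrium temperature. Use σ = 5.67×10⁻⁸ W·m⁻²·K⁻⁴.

At equilibrium, absorbed power = emitted power.
Absorbing cross-section = πr² = 5.309 m²; emitting surface = 4πr² = 21.24 m² (ratio 4).
αS·A_cross = εσ·A_surf·T⁴  ⇒  T⁴ = αS/(ε·4σ).
T⁴ = 0.390·644/(0.83·4·5.67×10⁻⁸) = 1.334×10⁹ K⁴.
T = (1.334×10⁹)^(1/4).

T ≈ 191 K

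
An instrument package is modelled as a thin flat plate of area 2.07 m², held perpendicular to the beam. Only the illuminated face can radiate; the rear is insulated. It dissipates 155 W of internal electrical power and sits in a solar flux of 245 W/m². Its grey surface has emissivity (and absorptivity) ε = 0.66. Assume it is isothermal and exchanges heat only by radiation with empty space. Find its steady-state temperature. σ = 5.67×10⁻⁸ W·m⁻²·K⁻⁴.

At steady state, absorbed solar power + internal power = radiated power.
Absorbed: α·S·A_cross = 0.66·245·2.070 = 334.7 W (cross-section A).
Total input = 334.7 + 155 = 489.7 W.
Radiated: εσ·A_surf·T⁴ with A_surf = A = 2.070 m².
T⁴ = 489.7/(0.66·5.67×10⁻⁸·2.070) = 6.322×10⁹ K⁴.

T ≈ 282 K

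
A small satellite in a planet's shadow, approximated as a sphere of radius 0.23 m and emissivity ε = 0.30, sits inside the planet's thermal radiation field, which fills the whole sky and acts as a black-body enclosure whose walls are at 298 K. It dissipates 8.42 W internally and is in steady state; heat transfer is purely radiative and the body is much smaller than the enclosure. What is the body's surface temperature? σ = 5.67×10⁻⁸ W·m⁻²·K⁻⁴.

For a small grey body in a large enclosure, net radiated power = εσA(T⁴ − T_w⁴).
Steady state: P = εσA(T⁴ − T_w⁴) with A = 4πr² = 0.6648 m².
T⁴ = P/(εσA) + T_w⁴ = 8.42/(0.30·5.67×10⁻⁸·0.6648) + (298)⁴
    = 7.446×10⁸ + 7.886×10⁹ = 8.631×10⁹ K⁴.

T ≈ 305 K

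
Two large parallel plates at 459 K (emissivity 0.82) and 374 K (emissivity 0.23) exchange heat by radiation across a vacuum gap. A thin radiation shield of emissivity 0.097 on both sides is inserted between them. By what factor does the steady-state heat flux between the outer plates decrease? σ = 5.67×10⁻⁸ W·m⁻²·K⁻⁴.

Without shield: q₀ = σΔ(T⁴)/(1/ε₁+1/ε₂−1) with denominator 4.567.
With shield the two gaps are in series; the resistances add: (1/ε₁+1/ε_s−1)+(1/ε_s+1/ε₂−1) = 10.53+13.66 = 24.19.
Heat-flux ratio q₀/q = 24.19/4.567.

factor ≈ 5.30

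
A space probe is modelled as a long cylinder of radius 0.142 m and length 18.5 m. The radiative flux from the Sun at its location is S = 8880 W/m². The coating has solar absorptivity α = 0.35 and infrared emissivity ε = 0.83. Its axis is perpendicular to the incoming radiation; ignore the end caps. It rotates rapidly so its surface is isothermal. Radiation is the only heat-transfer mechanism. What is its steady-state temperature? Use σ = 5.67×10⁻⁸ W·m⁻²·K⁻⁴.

T ≈ 381 K

At equilibrium, absorbed power = emitted power.
Absorbing cross-section = 2rL = 5.254 m²; emitting surface = 2πrL = 16.51 m² (ratio π).
αS·A_cross = εσ·A_surf·T⁴  ⇒  T⁴ = αS/(ε·πσ).
T⁴ = 0.350·8880/(0.83·π·5.67×10⁻⁸) = 2.102×10¹⁰ K⁴.
T = (2.102×10¹⁰)^(1/4).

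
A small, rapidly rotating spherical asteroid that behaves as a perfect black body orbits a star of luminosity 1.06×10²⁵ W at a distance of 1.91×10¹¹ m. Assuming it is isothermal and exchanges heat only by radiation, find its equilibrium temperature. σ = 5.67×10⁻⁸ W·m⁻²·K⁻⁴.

First find the stellar flux at distance d: S = L/(4πd²) = 1.06×10²⁵/(4π·(1.91×10¹¹)²) = 23.12 W/m².
For an isothermal sphere, absorbed (1−a)S·πr² = emitted σ·4πr²·T⁴, so T⁴ = (1−a)S/(4σ).
T⁴ = 1.00·23.12/(4·5.67×10⁻⁸) = 1.019×10⁸ K⁴.

T ≈ 100 K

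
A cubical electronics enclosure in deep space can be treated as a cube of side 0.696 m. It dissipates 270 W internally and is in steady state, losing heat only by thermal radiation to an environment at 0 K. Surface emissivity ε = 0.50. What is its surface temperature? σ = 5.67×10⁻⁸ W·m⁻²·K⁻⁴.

T ≈ 239 K

Steady state: internal power = radiated power, P = εσA T⁴.
Radiating area A = 6L² = 2.906 m².
T⁴ = P/(εσA) = 270/(0.50·5.67×10⁻⁸·2.906) = 3.277×10⁹ K⁴.
T = (3.277×10⁹)^(1/4).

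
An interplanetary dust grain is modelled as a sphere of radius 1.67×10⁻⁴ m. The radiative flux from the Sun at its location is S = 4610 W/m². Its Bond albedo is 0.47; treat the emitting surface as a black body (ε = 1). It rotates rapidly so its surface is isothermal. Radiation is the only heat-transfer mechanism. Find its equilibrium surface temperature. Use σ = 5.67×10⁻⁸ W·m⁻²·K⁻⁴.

At equilibrium, absorbed power = emitted power.
Absorbing cross-section = πr² = 8.762×10⁻⁸ m²; emitting surface = 4πr² = 3.505×10⁻⁷ m² (ratio 4).
(1−a)S·A_cross = εσ·A_surf·T⁴  ⇒  T⁴ = (1−a)S/(4σ).
T⁴ = 0.530·4610/(4·5.67×10⁻⁸) = 1.077×10¹⁰ K⁴.
T = (1.077×10¹⁰)^(1/4).

T ≈ 322 K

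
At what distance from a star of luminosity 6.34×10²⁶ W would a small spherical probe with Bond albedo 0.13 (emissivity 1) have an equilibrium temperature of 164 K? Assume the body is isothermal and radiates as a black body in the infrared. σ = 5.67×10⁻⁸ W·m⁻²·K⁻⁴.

d ≈ 5.17×10¹¹ m

For an isothermal black-emitting sphere, (1−a)S·πr² = σ·4πr²·T⁴ ⇒ S = 4σT⁴/(1−a).
S = 4·5.67×10⁻⁸·(164)⁴/0.870 = 188.6 W/m².
Flux falls as S = L/(4πd²), so d = √(L/(4πS)) = √(6.34×10²⁶/(4π·188.6)).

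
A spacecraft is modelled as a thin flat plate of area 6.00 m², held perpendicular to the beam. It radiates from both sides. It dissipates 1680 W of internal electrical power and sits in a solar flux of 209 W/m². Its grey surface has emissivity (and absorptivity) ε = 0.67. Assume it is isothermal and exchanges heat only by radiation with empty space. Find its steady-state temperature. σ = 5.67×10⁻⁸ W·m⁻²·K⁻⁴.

At steady state, absorbed solar power + internal power = radiated power.
Absorbed: α·S·A_cross = 0.67·209·6.000 = 840.2 W (cross-section A).
Total input = 840.2 + 1680 = 2520 W.
Radiated: εσ·A_surf·T⁴ with A_surf = 2A = 12.00 m².
T⁴ = 2520/(0.67·5.67×10⁻⁸·12.00) = 5.528×10⁹ K⁴.

T ≈ 273 K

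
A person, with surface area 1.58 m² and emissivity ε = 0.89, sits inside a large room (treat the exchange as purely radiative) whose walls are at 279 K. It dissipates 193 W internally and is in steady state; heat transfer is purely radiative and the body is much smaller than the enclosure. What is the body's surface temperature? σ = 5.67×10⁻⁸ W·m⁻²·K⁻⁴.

T ≈ 303 K

For a small grey body in a large enclosure, net radiated power = εσA(T⁴ − T_w⁴).
Steady state: P = εσA(T⁴ − T_w⁴) with A = 1.58 m².
T⁴ = P/(εσA) + T_w⁴ = 193/(0.89·5.67×10⁻⁸·1.580) + (279)⁴
    = 2.421×10⁹ + 6.059×10⁹ = 8.480×10⁹ K⁴.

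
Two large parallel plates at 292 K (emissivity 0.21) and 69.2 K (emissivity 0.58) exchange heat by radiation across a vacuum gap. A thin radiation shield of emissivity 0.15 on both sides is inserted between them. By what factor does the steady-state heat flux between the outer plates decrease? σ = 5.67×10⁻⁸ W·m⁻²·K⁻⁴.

Without shield: q₀ = σΔ(T⁴)/(1/ε₁+1/ε₂−1) with denominator 5.486.
With shield the two gaps are in series; the resistances add: (1/ε₁+1/ε_s−1)+(1/ε_s+1/ε₂−1) = 10.43+7.391 = 17.82.
Heat-flux ratio q₀/q = 17.82/5.486.

factor ≈ 3.25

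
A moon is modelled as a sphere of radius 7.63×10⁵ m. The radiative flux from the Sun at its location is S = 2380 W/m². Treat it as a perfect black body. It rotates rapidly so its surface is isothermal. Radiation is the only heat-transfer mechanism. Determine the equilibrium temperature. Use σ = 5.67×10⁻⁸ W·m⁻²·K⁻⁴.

T ≈ 320 K

At equilibrium, absorbed power = emitted power.
Absorbing cross-section = πr² = 1.829×10¹² m²; emitting surface = 4πr² = 7.316×10¹² m² (ratio 4).
S·A_cross = εσ·A_surf·T⁴  ⇒  T⁴ = S/(4σ).
T⁴ = 1.00·2380/(4·5.67×10⁻⁸) = 1.049×10¹⁰ K⁴.
T = (1.049×10¹⁰)^(1/4).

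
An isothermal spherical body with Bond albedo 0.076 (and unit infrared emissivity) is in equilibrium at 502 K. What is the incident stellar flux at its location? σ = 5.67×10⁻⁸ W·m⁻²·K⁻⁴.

S ≈ 15600 W/m²

(1−a)S·πr² = σ·4πr²·T⁴ ⇒ S = 4σT⁴/(1−a).
S = 4·5.67×10⁻⁸·6.351×10¹⁰/0.924.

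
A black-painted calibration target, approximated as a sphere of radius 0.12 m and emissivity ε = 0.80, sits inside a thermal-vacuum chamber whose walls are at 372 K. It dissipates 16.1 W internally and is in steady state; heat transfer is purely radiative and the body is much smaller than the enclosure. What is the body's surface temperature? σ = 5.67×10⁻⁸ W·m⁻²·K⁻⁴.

T ≈ 381 K

For a small grey body in a large enclosure, net radiated power = εσA(T⁴ − T_w⁴).
Steady state: P = εσA(T⁴ − T_w⁴) with A = 4πr² = 0.1810 m².
T⁴ = P/(εσA) + T_w⁴ = 16.1/(0.80·5.67×10⁻⁸·0.1810) + (372)⁴
    = 1.961×10⁹ + 1.915×10¹⁰ = 2.111×10¹⁰ K⁴.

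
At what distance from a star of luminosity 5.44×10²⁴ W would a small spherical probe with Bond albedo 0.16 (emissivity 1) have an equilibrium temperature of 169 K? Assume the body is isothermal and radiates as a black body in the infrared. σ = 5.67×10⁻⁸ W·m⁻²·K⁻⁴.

For an isothermal black-emitting sphere, (1−a)S·πr² = σ·4πr²·T⁴ ⇒ S = 4σT⁴/(1−a).
S = 4·5.67×10⁻⁸·(169)⁴/0.840 = 220.2 W/m².
Flux falls as S = L/(4πd²), so d = √(L/(4πS)) = √(5.44×10²⁴/(4π·220.2)).

d ≈ 4.43×10¹⁰ m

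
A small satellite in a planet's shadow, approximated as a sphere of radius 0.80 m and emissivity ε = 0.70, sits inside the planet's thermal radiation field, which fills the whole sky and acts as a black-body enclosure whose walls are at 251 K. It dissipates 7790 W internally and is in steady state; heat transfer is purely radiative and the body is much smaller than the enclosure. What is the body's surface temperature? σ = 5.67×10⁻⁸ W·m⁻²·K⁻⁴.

For a small grey body in a large enclosure, net radiated power = εσA(T⁴ − T_w⁴).
Steady state: P = εσA(T⁴ − T_w⁴) with A = 4πr² = 8.042 m².
T⁴ = P/(εσA) + T_w⁴ = 7790/(0.70·5.67×10⁻⁸·8.042) + (251)⁴
    = 2.440×10¹⁰ + 3.969×10⁹ = 2.837×10¹⁰ K⁴.

T ≈ 410 K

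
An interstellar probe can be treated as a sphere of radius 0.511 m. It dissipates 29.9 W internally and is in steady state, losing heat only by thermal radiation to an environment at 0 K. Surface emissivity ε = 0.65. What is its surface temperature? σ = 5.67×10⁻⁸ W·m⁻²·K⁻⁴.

Steady state: internal power = radiated power, P = εσA T⁴.
Radiating area A = 4πr² = 3.281 m².
T⁴ = P/(εσA) = 29.9/(0.65·5.67×10⁻⁸·3.281) = 2.472×10⁸ K⁴.
T = (2.472×10⁸)^(1/4).

T ≈ 125 K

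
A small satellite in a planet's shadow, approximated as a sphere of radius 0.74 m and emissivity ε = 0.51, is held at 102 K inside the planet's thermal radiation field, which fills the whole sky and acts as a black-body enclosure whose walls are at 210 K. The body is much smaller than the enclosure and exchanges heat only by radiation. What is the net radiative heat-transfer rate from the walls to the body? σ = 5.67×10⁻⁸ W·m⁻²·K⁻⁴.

For a small grey body in a large enclosure: P_net = εσA(T_body⁴ − T_wall⁴).
A = 4πr² = 6.881 m²; T_body⁴ − T_wall⁴ = 1.082×10⁸ − 1.945×10⁹ = -1.837×10⁹ K⁴.
|P_net| = 0.51·5.67×10⁻⁸·6.881·1.837×10⁹.

P_net ≈ 365 W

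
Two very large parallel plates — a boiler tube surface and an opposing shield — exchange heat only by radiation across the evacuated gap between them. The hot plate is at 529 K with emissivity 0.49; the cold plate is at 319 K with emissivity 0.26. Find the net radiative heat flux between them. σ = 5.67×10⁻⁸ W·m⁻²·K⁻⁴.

q ≈ 788 W/m²

For two infinite grey parallel plates, q = σ(T₁⁴ − T₂⁴)/(1/ε₁ + 1/ε₂ − 1).
T₁⁴ − T₂⁴ = 7.831×10¹⁰ − 1.036×10¹⁰ = 6.796×10¹⁰ K⁴.
1/ε₁ + 1/ε₂ − 1 = 2.041 + 3.846 − 1 = 4.887.
q = 5.67×10⁻⁸ × 6.796×10¹⁰ / 4.887.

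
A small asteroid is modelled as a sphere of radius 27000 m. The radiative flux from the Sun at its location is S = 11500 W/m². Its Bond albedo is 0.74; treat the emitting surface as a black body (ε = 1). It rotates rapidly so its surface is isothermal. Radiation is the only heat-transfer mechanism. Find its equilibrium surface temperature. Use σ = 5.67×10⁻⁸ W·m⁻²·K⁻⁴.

At equilibrium, absorbed power = emitted power.
Absorbing cross-section = πr² = 2.290×10⁹ m²; emitting surface = 4πr² = 9.161×10⁹ m² (ratio 4).
(1−a)S·A_cross = εσ·A_surf·T⁴  ⇒  T⁴ = (1−a)S/(4σ).
T⁴ = 0.260·11500/(4·5.67×10⁻⁸) = 1.318×10¹⁰ K⁴.
T = (1.318×10¹⁰)^(1/4).

T ≈ 339 K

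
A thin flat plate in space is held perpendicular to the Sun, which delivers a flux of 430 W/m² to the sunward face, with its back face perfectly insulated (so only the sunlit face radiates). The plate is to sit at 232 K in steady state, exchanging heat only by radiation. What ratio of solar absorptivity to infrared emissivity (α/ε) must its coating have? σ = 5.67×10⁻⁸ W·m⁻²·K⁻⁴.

Balance: αS·A = εσ·1A·T⁴ ⇒ α/ε = σT⁴/S.
α/ε = 5.67×10⁻⁸·(232)⁴/430 = 5.67×10⁻⁸·2.897×10⁹/430.

α/ε ≈ 0.382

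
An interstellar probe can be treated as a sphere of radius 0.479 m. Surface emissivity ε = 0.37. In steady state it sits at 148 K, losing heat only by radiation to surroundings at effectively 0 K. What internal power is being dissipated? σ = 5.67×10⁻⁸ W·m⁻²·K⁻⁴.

Steady state: P = εσA T⁴.
A = 4πr² = 2.883 m²; T⁴ = (148)⁴ = 4.798×10⁸ K⁴.
P = 0.37 × 5.67×10⁻⁸ × 2.883 × 4.798×10⁸.

P ≈ 29.0 W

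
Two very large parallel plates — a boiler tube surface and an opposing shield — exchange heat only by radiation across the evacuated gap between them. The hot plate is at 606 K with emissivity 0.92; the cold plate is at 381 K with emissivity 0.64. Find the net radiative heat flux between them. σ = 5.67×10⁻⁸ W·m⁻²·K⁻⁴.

q ≈ 3910 W/m²

For two infinite grey parallel plates, q = σ(T₁⁴ − T₂⁴)/(1/ε₁ + 1/ε₂ − 1).
T₁⁴ − T₂⁴ = 1.349×10¹¹ − 2.107×10¹⁰ = 1.138×10¹¹ K⁴.
1/ε₁ + 1/ε₂ − 1 = 1.087 + 1.562 − 1 = 1.649.
q = 5.67×10⁻⁸ × 1.138×10¹¹ / 1.649.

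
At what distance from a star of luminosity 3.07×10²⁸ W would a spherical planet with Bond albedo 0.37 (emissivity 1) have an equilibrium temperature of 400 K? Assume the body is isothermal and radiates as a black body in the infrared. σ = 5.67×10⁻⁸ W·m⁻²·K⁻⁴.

For an isothermal black-emitting sphere, (1−a)S·πr² = σ·4πr²·T⁴ ⇒ S = 4σT⁴/(1−a).
S = 4·5.67×10⁻⁸·(400)⁴/0.630 = 9216 W/m².
Flux falls as S = L/(4πd²), so d = √(L/(4πS)) = √(3.07×10²⁸/(4π·9216)).

d ≈ 5.15×10¹¹ m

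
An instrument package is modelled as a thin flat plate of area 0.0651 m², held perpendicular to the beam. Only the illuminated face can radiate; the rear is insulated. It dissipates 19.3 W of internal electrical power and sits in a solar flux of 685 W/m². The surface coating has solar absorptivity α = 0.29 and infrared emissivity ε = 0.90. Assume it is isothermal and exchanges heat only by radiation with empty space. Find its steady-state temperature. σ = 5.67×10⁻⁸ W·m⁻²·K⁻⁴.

At steady state, absorbed solar power + internal power = radiated power.
Absorbed: α·S·A_cross = 0.29·685·0.06510 = 12.93 W (cross-section A).
Total input = 12.93 + 19.3 = 32.23 W.
Radiated: εσ·A_surf·T⁴ with A_surf = A = 0.06510 m².
T⁴ = 32.23/(0.90·5.67×10⁻⁸·0.06510) = 9.702×10⁹ K⁴.

T ≈ 314 K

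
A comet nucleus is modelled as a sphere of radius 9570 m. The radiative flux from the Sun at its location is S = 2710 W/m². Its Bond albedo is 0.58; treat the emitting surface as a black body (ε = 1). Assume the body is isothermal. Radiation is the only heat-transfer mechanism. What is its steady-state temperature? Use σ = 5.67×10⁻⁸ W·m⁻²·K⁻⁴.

T ≈ 266 K

At equilibrium, absorbed power = emitted power.
Absorbing cross-section = πr² = 2.877×10⁸ m²; emitting surface = 4πr² = 1.151×10⁹ m² (ratio 4).
(1−a)S·A_cross = εσ·A_surf·T⁴  ⇒  T⁴ = (1−a)S/(4σ).
T⁴ = 0.420·2710/(4·5.67×10⁻⁸) = 5.019×10⁹ K⁴.
T = (5.019×10⁹)^(1/4).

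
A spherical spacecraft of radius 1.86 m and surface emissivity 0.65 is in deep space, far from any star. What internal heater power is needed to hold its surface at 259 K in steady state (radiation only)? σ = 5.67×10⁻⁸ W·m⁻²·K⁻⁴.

P ≈ 7210 W

P = εσ·4πr²·T⁴.
4πr² = 43.47 m²; T⁴ = 4.500×10⁹ K⁴.
P = 0.65·5.67×10⁻⁸·43.47·4.500×10⁹.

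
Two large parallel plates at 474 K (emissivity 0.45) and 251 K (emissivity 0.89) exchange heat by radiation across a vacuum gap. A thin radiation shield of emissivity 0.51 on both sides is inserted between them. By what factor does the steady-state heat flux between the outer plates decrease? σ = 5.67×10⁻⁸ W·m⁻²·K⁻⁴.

factor ≈ 2.25

Without shield: q₀ = σΔ(T⁴)/(1/ε₁+1/ε₂−1) with denominator 2.346.
With shield the two gaps are in series; the resistances add: (1/ε₁+1/ε_s−1)+(1/ε_s+1/ε₂−1) = 3.183+2.084 = 5.267.
Heat-flux ratio q₀/q = 5.267/2.346.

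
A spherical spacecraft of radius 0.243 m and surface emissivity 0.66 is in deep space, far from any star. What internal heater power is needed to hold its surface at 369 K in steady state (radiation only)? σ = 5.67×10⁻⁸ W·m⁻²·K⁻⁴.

P ≈ 515 W

P = εσ·4πr²·T⁴.
4πr² = 0.7420 m²; T⁴ = 1.854×10¹⁰ K⁴.
P = 0.66·5.67×10⁻⁸·0.7420·1.854×10¹⁰.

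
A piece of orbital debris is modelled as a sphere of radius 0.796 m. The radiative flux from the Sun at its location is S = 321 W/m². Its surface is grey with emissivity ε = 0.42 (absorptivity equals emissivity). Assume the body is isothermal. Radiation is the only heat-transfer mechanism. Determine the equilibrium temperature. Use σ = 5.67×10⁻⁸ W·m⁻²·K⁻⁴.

T ≈ 194 K

At equilibrium, absorbed power = emitted power.
Absorbing cross-section = πr² = 1.991 m²; emitting surface = 4πr² = 7.962 m² (ratio 4).
εS·A_cross = εσ·A_surf·T⁴  ⇒  T⁴ = S/(4σ)   (ε cancels).
T⁴ = 321/(4·5.67×10⁻⁸) = 1.415×10⁹ K⁴.
T = (1.415×10⁹)^(1/4).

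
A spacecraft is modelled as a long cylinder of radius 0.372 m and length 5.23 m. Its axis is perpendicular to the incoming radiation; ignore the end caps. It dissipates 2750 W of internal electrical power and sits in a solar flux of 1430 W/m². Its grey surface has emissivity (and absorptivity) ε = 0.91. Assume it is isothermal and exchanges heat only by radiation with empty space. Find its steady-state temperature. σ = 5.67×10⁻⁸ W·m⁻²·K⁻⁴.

At steady state, absorbed solar power + internal power = radiated power.
Absorbed: α·S·A_cross = 0.91·1430·3.891 = 5064 W (cross-section 2rL).
Total input = 5064 + 2750 = 7814 W.
Radiated: εσ·A_surf·T⁴ with A_surf = 2πrL = 12.22 m².
T⁴ = 7814/(0.91·5.67×10⁻⁸·12.22) = 1.239×10¹⁰ K⁴.

T ≈ 334 K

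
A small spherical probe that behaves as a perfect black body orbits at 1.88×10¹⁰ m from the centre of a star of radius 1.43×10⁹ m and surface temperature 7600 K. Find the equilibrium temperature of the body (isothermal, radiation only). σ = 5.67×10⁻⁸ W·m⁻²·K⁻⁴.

T ≈ 1480 K

The star's surface emits σT_*⁴; at distance d the flux is S = σT_*⁴(R_*/d)².
S = 5.67×10⁻⁸·(7600)⁴·(1.43×10⁹/1.88×10¹⁰)² = 1.094×10⁶ W/m².
For an isothermal sphere T⁴ = (1−a)S/(4σ) = 4.826×10¹² K⁴.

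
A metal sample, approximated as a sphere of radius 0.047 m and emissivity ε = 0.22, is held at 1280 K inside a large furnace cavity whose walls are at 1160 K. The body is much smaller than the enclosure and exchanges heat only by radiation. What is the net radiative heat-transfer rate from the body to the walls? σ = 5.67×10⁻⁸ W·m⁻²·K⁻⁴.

P_net ≈ 303 W

For a small grey body in a large enclosure: P_net = εσA(T_body⁴ − T_wall⁴).
A = 4πr² = 0.02776 m²; T_body⁴ − T_wall⁴ = 2.684×10¹² − 1.811×10¹² = 8.737×10¹¹ K⁴.
|P_net| = 0.22·5.67×10⁻⁸·0.02776·8.737×10¹¹.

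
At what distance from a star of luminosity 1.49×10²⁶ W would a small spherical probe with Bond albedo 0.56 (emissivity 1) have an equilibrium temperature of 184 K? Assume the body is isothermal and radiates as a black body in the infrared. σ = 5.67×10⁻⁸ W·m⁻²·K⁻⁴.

d ≈ 1.42×10¹¹ m

For an isothermal black-emitting sphere, (1−a)S·πr² = σ·4πr²·T⁴ ⇒ S = 4σT⁴/(1−a).
S = 4·5.67×10⁻⁸·(184)⁴/0.440 = 590.8 W/m².
Flux falls as S = L/(4πd²), so d = √(L/(4πS)) = √(1.49×10²⁶/(4π·590.8)).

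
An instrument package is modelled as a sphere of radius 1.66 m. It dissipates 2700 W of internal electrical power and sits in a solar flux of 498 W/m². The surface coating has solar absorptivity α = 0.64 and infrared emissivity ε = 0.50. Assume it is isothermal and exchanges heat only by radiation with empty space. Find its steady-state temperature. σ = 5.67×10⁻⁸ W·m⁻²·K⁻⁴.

At steady state, absorbed solar power + internal power = radiated power.
Absorbed: α·S·A_cross = 0.64·498·8.657 = 2759 W (cross-section πr²).
Total input = 2759 + 2700 = 5459 W.
Radiated: εσ·A_surf·T⁴ with A_surf = 4πr² = 34.63 m².
T⁴ = 5459/(0.50·5.67×10⁻⁸·34.63) = 5.561×10⁹ K⁴.

T ≈ 273 K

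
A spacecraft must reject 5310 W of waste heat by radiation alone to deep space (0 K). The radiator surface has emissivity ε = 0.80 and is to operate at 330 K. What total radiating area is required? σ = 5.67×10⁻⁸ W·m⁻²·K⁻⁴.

P = εσA T⁴ ⇒ A = P/(εσT⁴).
T⁴ = 1.186×10¹⁰ K⁴.
A = 5310/(0.80 × 5.67×10⁻⁸ × 1.186×10¹⁰).

A ≈ 9.87 m²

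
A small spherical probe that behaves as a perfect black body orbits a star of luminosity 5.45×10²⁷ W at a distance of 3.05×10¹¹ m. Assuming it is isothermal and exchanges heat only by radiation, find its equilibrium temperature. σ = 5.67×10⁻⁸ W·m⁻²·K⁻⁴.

First find the stellar flux at distance d: S = L/(4πd²) = 5.45×10²⁷/(4π·(3.05×10¹¹)²) = 4662 W/m².
For an isothermal sphere, absorbed (1−a)S·πr² = emitted σ·4πr²·T⁴, so T⁴ = (1−a)S/(4σ).
T⁴ = 1.00·4662/(4·5.67×10⁻⁸) = 2.056×10¹⁰ K⁴.

T ≈ 379 K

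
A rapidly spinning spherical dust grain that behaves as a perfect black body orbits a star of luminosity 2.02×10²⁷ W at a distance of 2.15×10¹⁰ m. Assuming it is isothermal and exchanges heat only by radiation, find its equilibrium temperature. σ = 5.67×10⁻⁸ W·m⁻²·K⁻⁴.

First find the stellar flux at distance d: S = L/(4πd²) = 2.02×10²⁷/(4π·(2.15×10¹⁰)²) = 3.477×10⁵ W/m².
For an isothermal sphere, absorbed (1−a)S·πr² = emitted σ·4πr²·T⁴, so T⁴ = (1−a)S/(4σ).
T⁴ = 1.00·3.477×10⁵/(4·5.67×10⁻⁸) = 1.533×10¹² K⁴.

T ≈ 1110 K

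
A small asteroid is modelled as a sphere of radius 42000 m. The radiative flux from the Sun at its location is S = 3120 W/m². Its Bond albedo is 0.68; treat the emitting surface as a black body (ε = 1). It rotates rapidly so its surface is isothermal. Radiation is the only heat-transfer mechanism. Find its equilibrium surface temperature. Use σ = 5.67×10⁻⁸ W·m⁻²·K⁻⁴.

At equilibrium, absorbed power = emitted power.
Absorbing cross-section = πr² = 5.542×10⁹ m²; emitting surface = 4πr² = 2.217×10¹⁰ m² (ratio 4).
(1−a)S·A_cross = εσ·A_surf·T⁴  ⇒  T⁴ = (1−a)S/(4σ).
T⁴ = 0.320·3120/(4·5.67×10⁻⁸) = 4.402×10⁹ K⁴.
T = (4.402×10⁹)^(1/4).

T ≈ 258 K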